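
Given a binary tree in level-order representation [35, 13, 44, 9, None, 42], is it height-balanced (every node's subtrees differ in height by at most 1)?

Tree (level-order array): [35, 13, 44, 9, None, 42]
Definition: a tree is height-balanced if, at every node, |h(left) - h(right)| <= 1 (empty subtree has height -1).
Bottom-up per-node check:
  node 9: h_left=-1, h_right=-1, diff=0 [OK], height=0
  node 13: h_left=0, h_right=-1, diff=1 [OK], height=1
  node 42: h_left=-1, h_right=-1, diff=0 [OK], height=0
  node 44: h_left=0, h_right=-1, diff=1 [OK], height=1
  node 35: h_left=1, h_right=1, diff=0 [OK], height=2
All nodes satisfy the balance condition.
Result: Balanced


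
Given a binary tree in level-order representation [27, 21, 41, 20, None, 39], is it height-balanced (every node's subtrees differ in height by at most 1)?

Tree (level-order array): [27, 21, 41, 20, None, 39]
Definition: a tree is height-balanced if, at every node, |h(left) - h(right)| <= 1 (empty subtree has height -1).
Bottom-up per-node check:
  node 20: h_left=-1, h_right=-1, diff=0 [OK], height=0
  node 21: h_left=0, h_right=-1, diff=1 [OK], height=1
  node 39: h_left=-1, h_right=-1, diff=0 [OK], height=0
  node 41: h_left=0, h_right=-1, diff=1 [OK], height=1
  node 27: h_left=1, h_right=1, diff=0 [OK], height=2
All nodes satisfy the balance condition.
Result: Balanced


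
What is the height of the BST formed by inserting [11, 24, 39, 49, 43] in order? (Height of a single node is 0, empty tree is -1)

Insertion order: [11, 24, 39, 49, 43]
Tree (level-order array): [11, None, 24, None, 39, None, 49, 43]
Compute height bottom-up (empty subtree = -1):
  height(43) = 1 + max(-1, -1) = 0
  height(49) = 1 + max(0, -1) = 1
  height(39) = 1 + max(-1, 1) = 2
  height(24) = 1 + max(-1, 2) = 3
  height(11) = 1 + max(-1, 3) = 4
Height = 4


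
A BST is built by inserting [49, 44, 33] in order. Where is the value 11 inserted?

Starting tree (level order): [49, 44, None, 33]
Insertion path: 49 -> 44 -> 33
Result: insert 11 as left child of 33
Final tree (level order): [49, 44, None, 33, None, 11]


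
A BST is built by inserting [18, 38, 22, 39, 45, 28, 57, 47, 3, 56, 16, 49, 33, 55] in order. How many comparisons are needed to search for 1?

Search path for 1: 18 -> 3
Found: False
Comparisons: 2


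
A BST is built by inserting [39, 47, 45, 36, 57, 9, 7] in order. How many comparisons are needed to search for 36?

Search path for 36: 39 -> 36
Found: True
Comparisons: 2


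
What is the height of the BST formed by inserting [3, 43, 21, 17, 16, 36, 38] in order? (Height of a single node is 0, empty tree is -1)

Insertion order: [3, 43, 21, 17, 16, 36, 38]
Tree (level-order array): [3, None, 43, 21, None, 17, 36, 16, None, None, 38]
Compute height bottom-up (empty subtree = -1):
  height(16) = 1 + max(-1, -1) = 0
  height(17) = 1 + max(0, -1) = 1
  height(38) = 1 + max(-1, -1) = 0
  height(36) = 1 + max(-1, 0) = 1
  height(21) = 1 + max(1, 1) = 2
  height(43) = 1 + max(2, -1) = 3
  height(3) = 1 + max(-1, 3) = 4
Height = 4


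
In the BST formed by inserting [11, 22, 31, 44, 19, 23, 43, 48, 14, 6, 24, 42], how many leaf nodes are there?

Tree built from: [11, 22, 31, 44, 19, 23, 43, 48, 14, 6, 24, 42]
Tree (level-order array): [11, 6, 22, None, None, 19, 31, 14, None, 23, 44, None, None, None, 24, 43, 48, None, None, 42]
Rule: A leaf has 0 children.
Per-node child counts:
  node 11: 2 child(ren)
  node 6: 0 child(ren)
  node 22: 2 child(ren)
  node 19: 1 child(ren)
  node 14: 0 child(ren)
  node 31: 2 child(ren)
  node 23: 1 child(ren)
  node 24: 0 child(ren)
  node 44: 2 child(ren)
  node 43: 1 child(ren)
  node 42: 0 child(ren)
  node 48: 0 child(ren)
Matching nodes: [6, 14, 24, 42, 48]
Count of leaf nodes: 5


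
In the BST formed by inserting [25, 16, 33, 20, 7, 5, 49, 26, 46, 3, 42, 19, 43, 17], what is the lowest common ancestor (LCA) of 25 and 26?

Tree insertion order: [25, 16, 33, 20, 7, 5, 49, 26, 46, 3, 42, 19, 43, 17]
Tree (level-order array): [25, 16, 33, 7, 20, 26, 49, 5, None, 19, None, None, None, 46, None, 3, None, 17, None, 42, None, None, None, None, None, None, 43]
In a BST, the LCA of p=25, q=26 is the first node v on the
root-to-leaf path with p <= v <= q (go left if both < v, right if both > v).
Walk from root:
  at 25: 25 <= 25 <= 26, this is the LCA
LCA = 25


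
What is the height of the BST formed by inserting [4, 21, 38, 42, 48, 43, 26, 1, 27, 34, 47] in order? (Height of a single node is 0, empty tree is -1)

Insertion order: [4, 21, 38, 42, 48, 43, 26, 1, 27, 34, 47]
Tree (level-order array): [4, 1, 21, None, None, None, 38, 26, 42, None, 27, None, 48, None, 34, 43, None, None, None, None, 47]
Compute height bottom-up (empty subtree = -1):
  height(1) = 1 + max(-1, -1) = 0
  height(34) = 1 + max(-1, -1) = 0
  height(27) = 1 + max(-1, 0) = 1
  height(26) = 1 + max(-1, 1) = 2
  height(47) = 1 + max(-1, -1) = 0
  height(43) = 1 + max(-1, 0) = 1
  height(48) = 1 + max(1, -1) = 2
  height(42) = 1 + max(-1, 2) = 3
  height(38) = 1 + max(2, 3) = 4
  height(21) = 1 + max(-1, 4) = 5
  height(4) = 1 + max(0, 5) = 6
Height = 6


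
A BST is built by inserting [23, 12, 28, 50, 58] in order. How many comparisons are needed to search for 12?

Search path for 12: 23 -> 12
Found: True
Comparisons: 2


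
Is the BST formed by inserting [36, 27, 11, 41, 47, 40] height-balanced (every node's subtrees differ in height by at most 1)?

Tree (level-order array): [36, 27, 41, 11, None, 40, 47]
Definition: a tree is height-balanced if, at every node, |h(left) - h(right)| <= 1 (empty subtree has height -1).
Bottom-up per-node check:
  node 11: h_left=-1, h_right=-1, diff=0 [OK], height=0
  node 27: h_left=0, h_right=-1, diff=1 [OK], height=1
  node 40: h_left=-1, h_right=-1, diff=0 [OK], height=0
  node 47: h_left=-1, h_right=-1, diff=0 [OK], height=0
  node 41: h_left=0, h_right=0, diff=0 [OK], height=1
  node 36: h_left=1, h_right=1, diff=0 [OK], height=2
All nodes satisfy the balance condition.
Result: Balanced


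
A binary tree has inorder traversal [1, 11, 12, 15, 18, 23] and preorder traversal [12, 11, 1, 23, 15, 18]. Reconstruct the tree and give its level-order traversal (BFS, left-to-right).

Inorder:  [1, 11, 12, 15, 18, 23]
Preorder: [12, 11, 1, 23, 15, 18]
Algorithm: preorder visits root first, so consume preorder in order;
for each root, split the current inorder slice at that value into
left-subtree inorder and right-subtree inorder, then recurse.
Recursive splits:
  root=12; inorder splits into left=[1, 11], right=[15, 18, 23]
  root=11; inorder splits into left=[1], right=[]
  root=1; inorder splits into left=[], right=[]
  root=23; inorder splits into left=[15, 18], right=[]
  root=15; inorder splits into left=[], right=[18]
  root=18; inorder splits into left=[], right=[]
Reconstructed level-order: [12, 11, 23, 1, 15, 18]


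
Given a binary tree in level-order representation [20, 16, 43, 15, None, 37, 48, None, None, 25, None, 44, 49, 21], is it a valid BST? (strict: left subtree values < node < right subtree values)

Level-order array: [20, 16, 43, 15, None, 37, 48, None, None, 25, None, 44, 49, 21]
Validate using subtree bounds (lo, hi): at each node, require lo < value < hi,
then recurse left with hi=value and right with lo=value.
Preorder trace (stopping at first violation):
  at node 20 with bounds (-inf, +inf): OK
  at node 16 with bounds (-inf, 20): OK
  at node 15 with bounds (-inf, 16): OK
  at node 43 with bounds (20, +inf): OK
  at node 37 with bounds (20, 43): OK
  at node 25 with bounds (20, 37): OK
  at node 21 with bounds (20, 25): OK
  at node 48 with bounds (43, +inf): OK
  at node 44 with bounds (43, 48): OK
  at node 49 with bounds (48, +inf): OK
No violation found at any node.
Result: Valid BST


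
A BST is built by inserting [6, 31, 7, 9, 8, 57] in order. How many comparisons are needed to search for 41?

Search path for 41: 6 -> 31 -> 57
Found: False
Comparisons: 3


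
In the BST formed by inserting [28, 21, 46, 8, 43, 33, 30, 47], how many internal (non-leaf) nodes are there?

Tree built from: [28, 21, 46, 8, 43, 33, 30, 47]
Tree (level-order array): [28, 21, 46, 8, None, 43, 47, None, None, 33, None, None, None, 30]
Rule: An internal node has at least one child.
Per-node child counts:
  node 28: 2 child(ren)
  node 21: 1 child(ren)
  node 8: 0 child(ren)
  node 46: 2 child(ren)
  node 43: 1 child(ren)
  node 33: 1 child(ren)
  node 30: 0 child(ren)
  node 47: 0 child(ren)
Matching nodes: [28, 21, 46, 43, 33]
Count of internal (non-leaf) nodes: 5


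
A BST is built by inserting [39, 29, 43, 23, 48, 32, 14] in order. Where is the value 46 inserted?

Starting tree (level order): [39, 29, 43, 23, 32, None, 48, 14]
Insertion path: 39 -> 43 -> 48
Result: insert 46 as left child of 48
Final tree (level order): [39, 29, 43, 23, 32, None, 48, 14, None, None, None, 46]


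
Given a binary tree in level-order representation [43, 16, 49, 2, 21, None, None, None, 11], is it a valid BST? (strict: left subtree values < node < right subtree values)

Level-order array: [43, 16, 49, 2, 21, None, None, None, 11]
Validate using subtree bounds (lo, hi): at each node, require lo < value < hi,
then recurse left with hi=value and right with lo=value.
Preorder trace (stopping at first violation):
  at node 43 with bounds (-inf, +inf): OK
  at node 16 with bounds (-inf, 43): OK
  at node 2 with bounds (-inf, 16): OK
  at node 11 with bounds (2, 16): OK
  at node 21 with bounds (16, 43): OK
  at node 49 with bounds (43, +inf): OK
No violation found at any node.
Result: Valid BST


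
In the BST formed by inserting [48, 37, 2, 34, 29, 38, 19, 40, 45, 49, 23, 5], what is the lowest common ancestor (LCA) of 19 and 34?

Tree insertion order: [48, 37, 2, 34, 29, 38, 19, 40, 45, 49, 23, 5]
Tree (level-order array): [48, 37, 49, 2, 38, None, None, None, 34, None, 40, 29, None, None, 45, 19, None, None, None, 5, 23]
In a BST, the LCA of p=19, q=34 is the first node v on the
root-to-leaf path with p <= v <= q (go left if both < v, right if both > v).
Walk from root:
  at 48: both 19 and 34 < 48, go left
  at 37: both 19 and 34 < 37, go left
  at 2: both 19 and 34 > 2, go right
  at 34: 19 <= 34 <= 34, this is the LCA
LCA = 34


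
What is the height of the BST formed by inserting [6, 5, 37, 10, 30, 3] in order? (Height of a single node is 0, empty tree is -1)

Insertion order: [6, 5, 37, 10, 30, 3]
Tree (level-order array): [6, 5, 37, 3, None, 10, None, None, None, None, 30]
Compute height bottom-up (empty subtree = -1):
  height(3) = 1 + max(-1, -1) = 0
  height(5) = 1 + max(0, -1) = 1
  height(30) = 1 + max(-1, -1) = 0
  height(10) = 1 + max(-1, 0) = 1
  height(37) = 1 + max(1, -1) = 2
  height(6) = 1 + max(1, 2) = 3
Height = 3


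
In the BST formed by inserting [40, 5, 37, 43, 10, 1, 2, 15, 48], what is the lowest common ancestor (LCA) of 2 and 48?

Tree insertion order: [40, 5, 37, 43, 10, 1, 2, 15, 48]
Tree (level-order array): [40, 5, 43, 1, 37, None, 48, None, 2, 10, None, None, None, None, None, None, 15]
In a BST, the LCA of p=2, q=48 is the first node v on the
root-to-leaf path with p <= v <= q (go left if both < v, right if both > v).
Walk from root:
  at 40: 2 <= 40 <= 48, this is the LCA
LCA = 40


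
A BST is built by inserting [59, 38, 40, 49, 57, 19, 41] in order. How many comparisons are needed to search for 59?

Search path for 59: 59
Found: True
Comparisons: 1


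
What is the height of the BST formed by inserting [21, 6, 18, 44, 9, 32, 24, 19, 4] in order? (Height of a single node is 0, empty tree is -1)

Insertion order: [21, 6, 18, 44, 9, 32, 24, 19, 4]
Tree (level-order array): [21, 6, 44, 4, 18, 32, None, None, None, 9, 19, 24]
Compute height bottom-up (empty subtree = -1):
  height(4) = 1 + max(-1, -1) = 0
  height(9) = 1 + max(-1, -1) = 0
  height(19) = 1 + max(-1, -1) = 0
  height(18) = 1 + max(0, 0) = 1
  height(6) = 1 + max(0, 1) = 2
  height(24) = 1 + max(-1, -1) = 0
  height(32) = 1 + max(0, -1) = 1
  height(44) = 1 + max(1, -1) = 2
  height(21) = 1 + max(2, 2) = 3
Height = 3


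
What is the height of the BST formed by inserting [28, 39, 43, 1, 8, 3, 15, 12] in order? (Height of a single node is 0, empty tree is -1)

Insertion order: [28, 39, 43, 1, 8, 3, 15, 12]
Tree (level-order array): [28, 1, 39, None, 8, None, 43, 3, 15, None, None, None, None, 12]
Compute height bottom-up (empty subtree = -1):
  height(3) = 1 + max(-1, -1) = 0
  height(12) = 1 + max(-1, -1) = 0
  height(15) = 1 + max(0, -1) = 1
  height(8) = 1 + max(0, 1) = 2
  height(1) = 1 + max(-1, 2) = 3
  height(43) = 1 + max(-1, -1) = 0
  height(39) = 1 + max(-1, 0) = 1
  height(28) = 1 + max(3, 1) = 4
Height = 4


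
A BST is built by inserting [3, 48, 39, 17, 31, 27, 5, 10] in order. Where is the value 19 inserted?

Starting tree (level order): [3, None, 48, 39, None, 17, None, 5, 31, None, 10, 27]
Insertion path: 3 -> 48 -> 39 -> 17 -> 31 -> 27
Result: insert 19 as left child of 27
Final tree (level order): [3, None, 48, 39, None, 17, None, 5, 31, None, 10, 27, None, None, None, 19]


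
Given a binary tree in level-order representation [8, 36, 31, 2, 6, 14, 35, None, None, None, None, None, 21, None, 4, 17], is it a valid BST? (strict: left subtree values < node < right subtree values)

Level-order array: [8, 36, 31, 2, 6, 14, 35, None, None, None, None, None, 21, None, 4, 17]
Validate using subtree bounds (lo, hi): at each node, require lo < value < hi,
then recurse left with hi=value and right with lo=value.
Preorder trace (stopping at first violation):
  at node 8 with bounds (-inf, +inf): OK
  at node 36 with bounds (-inf, 8): VIOLATION
Node 36 violates its bound: not (-inf < 36 < 8).
Result: Not a valid BST


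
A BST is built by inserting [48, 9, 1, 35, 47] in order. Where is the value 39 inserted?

Starting tree (level order): [48, 9, None, 1, 35, None, None, None, 47]
Insertion path: 48 -> 9 -> 35 -> 47
Result: insert 39 as left child of 47
Final tree (level order): [48, 9, None, 1, 35, None, None, None, 47, 39]


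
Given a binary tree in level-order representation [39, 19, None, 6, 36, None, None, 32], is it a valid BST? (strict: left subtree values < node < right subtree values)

Level-order array: [39, 19, None, 6, 36, None, None, 32]
Validate using subtree bounds (lo, hi): at each node, require lo < value < hi,
then recurse left with hi=value and right with lo=value.
Preorder trace (stopping at first violation):
  at node 39 with bounds (-inf, +inf): OK
  at node 19 with bounds (-inf, 39): OK
  at node 6 with bounds (-inf, 19): OK
  at node 36 with bounds (19, 39): OK
  at node 32 with bounds (19, 36): OK
No violation found at any node.
Result: Valid BST


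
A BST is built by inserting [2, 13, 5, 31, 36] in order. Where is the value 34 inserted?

Starting tree (level order): [2, None, 13, 5, 31, None, None, None, 36]
Insertion path: 2 -> 13 -> 31 -> 36
Result: insert 34 as left child of 36
Final tree (level order): [2, None, 13, 5, 31, None, None, None, 36, 34]


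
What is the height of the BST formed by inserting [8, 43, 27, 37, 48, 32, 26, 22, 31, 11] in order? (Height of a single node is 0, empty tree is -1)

Insertion order: [8, 43, 27, 37, 48, 32, 26, 22, 31, 11]
Tree (level-order array): [8, None, 43, 27, 48, 26, 37, None, None, 22, None, 32, None, 11, None, 31]
Compute height bottom-up (empty subtree = -1):
  height(11) = 1 + max(-1, -1) = 0
  height(22) = 1 + max(0, -1) = 1
  height(26) = 1 + max(1, -1) = 2
  height(31) = 1 + max(-1, -1) = 0
  height(32) = 1 + max(0, -1) = 1
  height(37) = 1 + max(1, -1) = 2
  height(27) = 1 + max(2, 2) = 3
  height(48) = 1 + max(-1, -1) = 0
  height(43) = 1 + max(3, 0) = 4
  height(8) = 1 + max(-1, 4) = 5
Height = 5


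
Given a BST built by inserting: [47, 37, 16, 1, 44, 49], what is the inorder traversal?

Tree insertion order: [47, 37, 16, 1, 44, 49]
Tree (level-order array): [47, 37, 49, 16, 44, None, None, 1]
Inorder traversal: [1, 16, 37, 44, 47, 49]


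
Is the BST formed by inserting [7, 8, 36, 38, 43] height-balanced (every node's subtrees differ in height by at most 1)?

Tree (level-order array): [7, None, 8, None, 36, None, 38, None, 43]
Definition: a tree is height-balanced if, at every node, |h(left) - h(right)| <= 1 (empty subtree has height -1).
Bottom-up per-node check:
  node 43: h_left=-1, h_right=-1, diff=0 [OK], height=0
  node 38: h_left=-1, h_right=0, diff=1 [OK], height=1
  node 36: h_left=-1, h_right=1, diff=2 [FAIL (|-1-1|=2 > 1)], height=2
  node 8: h_left=-1, h_right=2, diff=3 [FAIL (|-1-2|=3 > 1)], height=3
  node 7: h_left=-1, h_right=3, diff=4 [FAIL (|-1-3|=4 > 1)], height=4
Node 36 violates the condition: |-1 - 1| = 2 > 1.
Result: Not balanced


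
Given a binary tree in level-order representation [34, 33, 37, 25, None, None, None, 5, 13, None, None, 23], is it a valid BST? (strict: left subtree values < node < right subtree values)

Level-order array: [34, 33, 37, 25, None, None, None, 5, 13, None, None, 23]
Validate using subtree bounds (lo, hi): at each node, require lo < value < hi,
then recurse left with hi=value and right with lo=value.
Preorder trace (stopping at first violation):
  at node 34 with bounds (-inf, +inf): OK
  at node 33 with bounds (-inf, 34): OK
  at node 25 with bounds (-inf, 33): OK
  at node 5 with bounds (-inf, 25): OK
  at node 13 with bounds (25, 33): VIOLATION
Node 13 violates its bound: not (25 < 13 < 33).
Result: Not a valid BST


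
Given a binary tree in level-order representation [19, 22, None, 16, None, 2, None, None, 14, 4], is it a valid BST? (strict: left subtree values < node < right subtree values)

Level-order array: [19, 22, None, 16, None, 2, None, None, 14, 4]
Validate using subtree bounds (lo, hi): at each node, require lo < value < hi,
then recurse left with hi=value and right with lo=value.
Preorder trace (stopping at first violation):
  at node 19 with bounds (-inf, +inf): OK
  at node 22 with bounds (-inf, 19): VIOLATION
Node 22 violates its bound: not (-inf < 22 < 19).
Result: Not a valid BST


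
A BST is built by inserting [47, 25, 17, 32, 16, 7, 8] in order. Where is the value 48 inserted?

Starting tree (level order): [47, 25, None, 17, 32, 16, None, None, None, 7, None, None, 8]
Insertion path: 47
Result: insert 48 as right child of 47
Final tree (level order): [47, 25, 48, 17, 32, None, None, 16, None, None, None, 7, None, None, 8]


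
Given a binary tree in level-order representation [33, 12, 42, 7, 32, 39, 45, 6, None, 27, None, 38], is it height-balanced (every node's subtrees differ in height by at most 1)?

Tree (level-order array): [33, 12, 42, 7, 32, 39, 45, 6, None, 27, None, 38]
Definition: a tree is height-balanced if, at every node, |h(left) - h(right)| <= 1 (empty subtree has height -1).
Bottom-up per-node check:
  node 6: h_left=-1, h_right=-1, diff=0 [OK], height=0
  node 7: h_left=0, h_right=-1, diff=1 [OK], height=1
  node 27: h_left=-1, h_right=-1, diff=0 [OK], height=0
  node 32: h_left=0, h_right=-1, diff=1 [OK], height=1
  node 12: h_left=1, h_right=1, diff=0 [OK], height=2
  node 38: h_left=-1, h_right=-1, diff=0 [OK], height=0
  node 39: h_left=0, h_right=-1, diff=1 [OK], height=1
  node 45: h_left=-1, h_right=-1, diff=0 [OK], height=0
  node 42: h_left=1, h_right=0, diff=1 [OK], height=2
  node 33: h_left=2, h_right=2, diff=0 [OK], height=3
All nodes satisfy the balance condition.
Result: Balanced


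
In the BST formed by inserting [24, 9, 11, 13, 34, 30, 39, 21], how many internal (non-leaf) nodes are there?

Tree built from: [24, 9, 11, 13, 34, 30, 39, 21]
Tree (level-order array): [24, 9, 34, None, 11, 30, 39, None, 13, None, None, None, None, None, 21]
Rule: An internal node has at least one child.
Per-node child counts:
  node 24: 2 child(ren)
  node 9: 1 child(ren)
  node 11: 1 child(ren)
  node 13: 1 child(ren)
  node 21: 0 child(ren)
  node 34: 2 child(ren)
  node 30: 0 child(ren)
  node 39: 0 child(ren)
Matching nodes: [24, 9, 11, 13, 34]
Count of internal (non-leaf) nodes: 5


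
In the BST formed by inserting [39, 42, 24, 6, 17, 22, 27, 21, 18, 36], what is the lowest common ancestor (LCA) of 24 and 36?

Tree insertion order: [39, 42, 24, 6, 17, 22, 27, 21, 18, 36]
Tree (level-order array): [39, 24, 42, 6, 27, None, None, None, 17, None, 36, None, 22, None, None, 21, None, 18]
In a BST, the LCA of p=24, q=36 is the first node v on the
root-to-leaf path with p <= v <= q (go left if both < v, right if both > v).
Walk from root:
  at 39: both 24 and 36 < 39, go left
  at 24: 24 <= 24 <= 36, this is the LCA
LCA = 24


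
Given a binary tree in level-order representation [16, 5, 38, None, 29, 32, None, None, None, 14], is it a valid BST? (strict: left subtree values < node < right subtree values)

Level-order array: [16, 5, 38, None, 29, 32, None, None, None, 14]
Validate using subtree bounds (lo, hi): at each node, require lo < value < hi,
then recurse left with hi=value and right with lo=value.
Preorder trace (stopping at first violation):
  at node 16 with bounds (-inf, +inf): OK
  at node 5 with bounds (-inf, 16): OK
  at node 29 with bounds (5, 16): VIOLATION
Node 29 violates its bound: not (5 < 29 < 16).
Result: Not a valid BST


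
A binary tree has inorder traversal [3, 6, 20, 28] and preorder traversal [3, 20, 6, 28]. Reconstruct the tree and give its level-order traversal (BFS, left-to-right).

Inorder:  [3, 6, 20, 28]
Preorder: [3, 20, 6, 28]
Algorithm: preorder visits root first, so consume preorder in order;
for each root, split the current inorder slice at that value into
left-subtree inorder and right-subtree inorder, then recurse.
Recursive splits:
  root=3; inorder splits into left=[], right=[6, 20, 28]
  root=20; inorder splits into left=[6], right=[28]
  root=6; inorder splits into left=[], right=[]
  root=28; inorder splits into left=[], right=[]
Reconstructed level-order: [3, 20, 6, 28]


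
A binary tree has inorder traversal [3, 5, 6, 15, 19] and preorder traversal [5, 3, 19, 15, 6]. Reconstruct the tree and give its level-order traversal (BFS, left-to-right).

Inorder:  [3, 5, 6, 15, 19]
Preorder: [5, 3, 19, 15, 6]
Algorithm: preorder visits root first, so consume preorder in order;
for each root, split the current inorder slice at that value into
left-subtree inorder and right-subtree inorder, then recurse.
Recursive splits:
  root=5; inorder splits into left=[3], right=[6, 15, 19]
  root=3; inorder splits into left=[], right=[]
  root=19; inorder splits into left=[6, 15], right=[]
  root=15; inorder splits into left=[6], right=[]
  root=6; inorder splits into left=[], right=[]
Reconstructed level-order: [5, 3, 19, 15, 6]


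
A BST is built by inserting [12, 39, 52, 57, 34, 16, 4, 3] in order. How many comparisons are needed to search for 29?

Search path for 29: 12 -> 39 -> 34 -> 16
Found: False
Comparisons: 4


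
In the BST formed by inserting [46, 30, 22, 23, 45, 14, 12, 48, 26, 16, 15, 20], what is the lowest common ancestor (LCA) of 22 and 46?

Tree insertion order: [46, 30, 22, 23, 45, 14, 12, 48, 26, 16, 15, 20]
Tree (level-order array): [46, 30, 48, 22, 45, None, None, 14, 23, None, None, 12, 16, None, 26, None, None, 15, 20]
In a BST, the LCA of p=22, q=46 is the first node v on the
root-to-leaf path with p <= v <= q (go left if both < v, right if both > v).
Walk from root:
  at 46: 22 <= 46 <= 46, this is the LCA
LCA = 46


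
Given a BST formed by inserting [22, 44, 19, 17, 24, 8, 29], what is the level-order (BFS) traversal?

Tree insertion order: [22, 44, 19, 17, 24, 8, 29]
Tree (level-order array): [22, 19, 44, 17, None, 24, None, 8, None, None, 29]
BFS from the root, enqueuing left then right child of each popped node:
  queue [22] -> pop 22, enqueue [19, 44], visited so far: [22]
  queue [19, 44] -> pop 19, enqueue [17], visited so far: [22, 19]
  queue [44, 17] -> pop 44, enqueue [24], visited so far: [22, 19, 44]
  queue [17, 24] -> pop 17, enqueue [8], visited so far: [22, 19, 44, 17]
  queue [24, 8] -> pop 24, enqueue [29], visited so far: [22, 19, 44, 17, 24]
  queue [8, 29] -> pop 8, enqueue [none], visited so far: [22, 19, 44, 17, 24, 8]
  queue [29] -> pop 29, enqueue [none], visited so far: [22, 19, 44, 17, 24, 8, 29]
Result: [22, 19, 44, 17, 24, 8, 29]


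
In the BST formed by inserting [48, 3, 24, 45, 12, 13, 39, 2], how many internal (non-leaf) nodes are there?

Tree built from: [48, 3, 24, 45, 12, 13, 39, 2]
Tree (level-order array): [48, 3, None, 2, 24, None, None, 12, 45, None, 13, 39]
Rule: An internal node has at least one child.
Per-node child counts:
  node 48: 1 child(ren)
  node 3: 2 child(ren)
  node 2: 0 child(ren)
  node 24: 2 child(ren)
  node 12: 1 child(ren)
  node 13: 0 child(ren)
  node 45: 1 child(ren)
  node 39: 0 child(ren)
Matching nodes: [48, 3, 24, 12, 45]
Count of internal (non-leaf) nodes: 5


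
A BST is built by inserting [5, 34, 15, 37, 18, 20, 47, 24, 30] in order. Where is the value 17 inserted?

Starting tree (level order): [5, None, 34, 15, 37, None, 18, None, 47, None, 20, None, None, None, 24, None, 30]
Insertion path: 5 -> 34 -> 15 -> 18
Result: insert 17 as left child of 18
Final tree (level order): [5, None, 34, 15, 37, None, 18, None, 47, 17, 20, None, None, None, None, None, 24, None, 30]


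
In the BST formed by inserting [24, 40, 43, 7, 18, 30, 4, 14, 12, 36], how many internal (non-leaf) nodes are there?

Tree built from: [24, 40, 43, 7, 18, 30, 4, 14, 12, 36]
Tree (level-order array): [24, 7, 40, 4, 18, 30, 43, None, None, 14, None, None, 36, None, None, 12]
Rule: An internal node has at least one child.
Per-node child counts:
  node 24: 2 child(ren)
  node 7: 2 child(ren)
  node 4: 0 child(ren)
  node 18: 1 child(ren)
  node 14: 1 child(ren)
  node 12: 0 child(ren)
  node 40: 2 child(ren)
  node 30: 1 child(ren)
  node 36: 0 child(ren)
  node 43: 0 child(ren)
Matching nodes: [24, 7, 18, 14, 40, 30]
Count of internal (non-leaf) nodes: 6


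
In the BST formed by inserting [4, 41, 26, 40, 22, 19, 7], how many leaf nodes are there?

Tree built from: [4, 41, 26, 40, 22, 19, 7]
Tree (level-order array): [4, None, 41, 26, None, 22, 40, 19, None, None, None, 7]
Rule: A leaf has 0 children.
Per-node child counts:
  node 4: 1 child(ren)
  node 41: 1 child(ren)
  node 26: 2 child(ren)
  node 22: 1 child(ren)
  node 19: 1 child(ren)
  node 7: 0 child(ren)
  node 40: 0 child(ren)
Matching nodes: [7, 40]
Count of leaf nodes: 2


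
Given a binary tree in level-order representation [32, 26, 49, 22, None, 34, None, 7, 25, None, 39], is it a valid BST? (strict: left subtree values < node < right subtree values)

Level-order array: [32, 26, 49, 22, None, 34, None, 7, 25, None, 39]
Validate using subtree bounds (lo, hi): at each node, require lo < value < hi,
then recurse left with hi=value and right with lo=value.
Preorder trace (stopping at first violation):
  at node 32 with bounds (-inf, +inf): OK
  at node 26 with bounds (-inf, 32): OK
  at node 22 with bounds (-inf, 26): OK
  at node 7 with bounds (-inf, 22): OK
  at node 25 with bounds (22, 26): OK
  at node 49 with bounds (32, +inf): OK
  at node 34 with bounds (32, 49): OK
  at node 39 with bounds (34, 49): OK
No violation found at any node.
Result: Valid BST


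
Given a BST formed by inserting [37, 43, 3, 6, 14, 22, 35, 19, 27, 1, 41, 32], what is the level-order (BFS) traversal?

Tree insertion order: [37, 43, 3, 6, 14, 22, 35, 19, 27, 1, 41, 32]
Tree (level-order array): [37, 3, 43, 1, 6, 41, None, None, None, None, 14, None, None, None, 22, 19, 35, None, None, 27, None, None, 32]
BFS from the root, enqueuing left then right child of each popped node:
  queue [37] -> pop 37, enqueue [3, 43], visited so far: [37]
  queue [3, 43] -> pop 3, enqueue [1, 6], visited so far: [37, 3]
  queue [43, 1, 6] -> pop 43, enqueue [41], visited so far: [37, 3, 43]
  queue [1, 6, 41] -> pop 1, enqueue [none], visited so far: [37, 3, 43, 1]
  queue [6, 41] -> pop 6, enqueue [14], visited so far: [37, 3, 43, 1, 6]
  queue [41, 14] -> pop 41, enqueue [none], visited so far: [37, 3, 43, 1, 6, 41]
  queue [14] -> pop 14, enqueue [22], visited so far: [37, 3, 43, 1, 6, 41, 14]
  queue [22] -> pop 22, enqueue [19, 35], visited so far: [37, 3, 43, 1, 6, 41, 14, 22]
  queue [19, 35] -> pop 19, enqueue [none], visited so far: [37, 3, 43, 1, 6, 41, 14, 22, 19]
  queue [35] -> pop 35, enqueue [27], visited so far: [37, 3, 43, 1, 6, 41, 14, 22, 19, 35]
  queue [27] -> pop 27, enqueue [32], visited so far: [37, 3, 43, 1, 6, 41, 14, 22, 19, 35, 27]
  queue [32] -> pop 32, enqueue [none], visited so far: [37, 3, 43, 1, 6, 41, 14, 22, 19, 35, 27, 32]
Result: [37, 3, 43, 1, 6, 41, 14, 22, 19, 35, 27, 32]


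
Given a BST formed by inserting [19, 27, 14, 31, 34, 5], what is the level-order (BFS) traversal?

Tree insertion order: [19, 27, 14, 31, 34, 5]
Tree (level-order array): [19, 14, 27, 5, None, None, 31, None, None, None, 34]
BFS from the root, enqueuing left then right child of each popped node:
  queue [19] -> pop 19, enqueue [14, 27], visited so far: [19]
  queue [14, 27] -> pop 14, enqueue [5], visited so far: [19, 14]
  queue [27, 5] -> pop 27, enqueue [31], visited so far: [19, 14, 27]
  queue [5, 31] -> pop 5, enqueue [none], visited so far: [19, 14, 27, 5]
  queue [31] -> pop 31, enqueue [34], visited so far: [19, 14, 27, 5, 31]
  queue [34] -> pop 34, enqueue [none], visited so far: [19, 14, 27, 5, 31, 34]
Result: [19, 14, 27, 5, 31, 34]


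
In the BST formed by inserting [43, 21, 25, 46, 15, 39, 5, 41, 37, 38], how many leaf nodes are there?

Tree built from: [43, 21, 25, 46, 15, 39, 5, 41, 37, 38]
Tree (level-order array): [43, 21, 46, 15, 25, None, None, 5, None, None, 39, None, None, 37, 41, None, 38]
Rule: A leaf has 0 children.
Per-node child counts:
  node 43: 2 child(ren)
  node 21: 2 child(ren)
  node 15: 1 child(ren)
  node 5: 0 child(ren)
  node 25: 1 child(ren)
  node 39: 2 child(ren)
  node 37: 1 child(ren)
  node 38: 0 child(ren)
  node 41: 0 child(ren)
  node 46: 0 child(ren)
Matching nodes: [5, 38, 41, 46]
Count of leaf nodes: 4


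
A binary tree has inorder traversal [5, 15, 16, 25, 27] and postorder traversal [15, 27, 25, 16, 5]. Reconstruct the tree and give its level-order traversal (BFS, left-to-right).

Inorder:   [5, 15, 16, 25, 27]
Postorder: [15, 27, 25, 16, 5]
Algorithm: postorder visits root last, so walk postorder right-to-left;
each value is the root of the current inorder slice — split it at that
value, recurse on the right subtree first, then the left.
Recursive splits:
  root=5; inorder splits into left=[], right=[15, 16, 25, 27]
  root=16; inorder splits into left=[15], right=[25, 27]
  root=25; inorder splits into left=[], right=[27]
  root=27; inorder splits into left=[], right=[]
  root=15; inorder splits into left=[], right=[]
Reconstructed level-order: [5, 16, 15, 25, 27]


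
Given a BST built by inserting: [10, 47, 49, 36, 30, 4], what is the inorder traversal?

Tree insertion order: [10, 47, 49, 36, 30, 4]
Tree (level-order array): [10, 4, 47, None, None, 36, 49, 30]
Inorder traversal: [4, 10, 30, 36, 47, 49]


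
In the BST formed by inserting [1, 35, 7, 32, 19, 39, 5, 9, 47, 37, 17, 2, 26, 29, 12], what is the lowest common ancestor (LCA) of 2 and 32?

Tree insertion order: [1, 35, 7, 32, 19, 39, 5, 9, 47, 37, 17, 2, 26, 29, 12]
Tree (level-order array): [1, None, 35, 7, 39, 5, 32, 37, 47, 2, None, 19, None, None, None, None, None, None, None, 9, 26, None, 17, None, 29, 12]
In a BST, the LCA of p=2, q=32 is the first node v on the
root-to-leaf path with p <= v <= q (go left if both < v, right if both > v).
Walk from root:
  at 1: both 2 and 32 > 1, go right
  at 35: both 2 and 32 < 35, go left
  at 7: 2 <= 7 <= 32, this is the LCA
LCA = 7


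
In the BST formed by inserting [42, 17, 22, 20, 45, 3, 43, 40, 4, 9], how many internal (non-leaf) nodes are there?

Tree built from: [42, 17, 22, 20, 45, 3, 43, 40, 4, 9]
Tree (level-order array): [42, 17, 45, 3, 22, 43, None, None, 4, 20, 40, None, None, None, 9]
Rule: An internal node has at least one child.
Per-node child counts:
  node 42: 2 child(ren)
  node 17: 2 child(ren)
  node 3: 1 child(ren)
  node 4: 1 child(ren)
  node 9: 0 child(ren)
  node 22: 2 child(ren)
  node 20: 0 child(ren)
  node 40: 0 child(ren)
  node 45: 1 child(ren)
  node 43: 0 child(ren)
Matching nodes: [42, 17, 3, 4, 22, 45]
Count of internal (non-leaf) nodes: 6


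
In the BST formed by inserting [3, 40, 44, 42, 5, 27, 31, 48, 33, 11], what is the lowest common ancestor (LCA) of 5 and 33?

Tree insertion order: [3, 40, 44, 42, 5, 27, 31, 48, 33, 11]
Tree (level-order array): [3, None, 40, 5, 44, None, 27, 42, 48, 11, 31, None, None, None, None, None, None, None, 33]
In a BST, the LCA of p=5, q=33 is the first node v on the
root-to-leaf path with p <= v <= q (go left if both < v, right if both > v).
Walk from root:
  at 3: both 5 and 33 > 3, go right
  at 40: both 5 and 33 < 40, go left
  at 5: 5 <= 5 <= 33, this is the LCA
LCA = 5


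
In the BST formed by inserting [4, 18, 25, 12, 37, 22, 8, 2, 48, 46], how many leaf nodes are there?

Tree built from: [4, 18, 25, 12, 37, 22, 8, 2, 48, 46]
Tree (level-order array): [4, 2, 18, None, None, 12, 25, 8, None, 22, 37, None, None, None, None, None, 48, 46]
Rule: A leaf has 0 children.
Per-node child counts:
  node 4: 2 child(ren)
  node 2: 0 child(ren)
  node 18: 2 child(ren)
  node 12: 1 child(ren)
  node 8: 0 child(ren)
  node 25: 2 child(ren)
  node 22: 0 child(ren)
  node 37: 1 child(ren)
  node 48: 1 child(ren)
  node 46: 0 child(ren)
Matching nodes: [2, 8, 22, 46]
Count of leaf nodes: 4


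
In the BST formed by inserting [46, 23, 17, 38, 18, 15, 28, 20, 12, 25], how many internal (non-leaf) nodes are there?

Tree built from: [46, 23, 17, 38, 18, 15, 28, 20, 12, 25]
Tree (level-order array): [46, 23, None, 17, 38, 15, 18, 28, None, 12, None, None, 20, 25]
Rule: An internal node has at least one child.
Per-node child counts:
  node 46: 1 child(ren)
  node 23: 2 child(ren)
  node 17: 2 child(ren)
  node 15: 1 child(ren)
  node 12: 0 child(ren)
  node 18: 1 child(ren)
  node 20: 0 child(ren)
  node 38: 1 child(ren)
  node 28: 1 child(ren)
  node 25: 0 child(ren)
Matching nodes: [46, 23, 17, 15, 18, 38, 28]
Count of internal (non-leaf) nodes: 7


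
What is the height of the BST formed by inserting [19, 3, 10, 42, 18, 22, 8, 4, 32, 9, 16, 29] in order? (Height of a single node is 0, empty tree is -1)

Insertion order: [19, 3, 10, 42, 18, 22, 8, 4, 32, 9, 16, 29]
Tree (level-order array): [19, 3, 42, None, 10, 22, None, 8, 18, None, 32, 4, 9, 16, None, 29]
Compute height bottom-up (empty subtree = -1):
  height(4) = 1 + max(-1, -1) = 0
  height(9) = 1 + max(-1, -1) = 0
  height(8) = 1 + max(0, 0) = 1
  height(16) = 1 + max(-1, -1) = 0
  height(18) = 1 + max(0, -1) = 1
  height(10) = 1 + max(1, 1) = 2
  height(3) = 1 + max(-1, 2) = 3
  height(29) = 1 + max(-1, -1) = 0
  height(32) = 1 + max(0, -1) = 1
  height(22) = 1 + max(-1, 1) = 2
  height(42) = 1 + max(2, -1) = 3
  height(19) = 1 + max(3, 3) = 4
Height = 4


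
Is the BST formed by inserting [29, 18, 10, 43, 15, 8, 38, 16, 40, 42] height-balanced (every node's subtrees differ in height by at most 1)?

Tree (level-order array): [29, 18, 43, 10, None, 38, None, 8, 15, None, 40, None, None, None, 16, None, 42]
Definition: a tree is height-balanced if, at every node, |h(left) - h(right)| <= 1 (empty subtree has height -1).
Bottom-up per-node check:
  node 8: h_left=-1, h_right=-1, diff=0 [OK], height=0
  node 16: h_left=-1, h_right=-1, diff=0 [OK], height=0
  node 15: h_left=-1, h_right=0, diff=1 [OK], height=1
  node 10: h_left=0, h_right=1, diff=1 [OK], height=2
  node 18: h_left=2, h_right=-1, diff=3 [FAIL (|2--1|=3 > 1)], height=3
  node 42: h_left=-1, h_right=-1, diff=0 [OK], height=0
  node 40: h_left=-1, h_right=0, diff=1 [OK], height=1
  node 38: h_left=-1, h_right=1, diff=2 [FAIL (|-1-1|=2 > 1)], height=2
  node 43: h_left=2, h_right=-1, diff=3 [FAIL (|2--1|=3 > 1)], height=3
  node 29: h_left=3, h_right=3, diff=0 [OK], height=4
Node 18 violates the condition: |2 - -1| = 3 > 1.
Result: Not balanced


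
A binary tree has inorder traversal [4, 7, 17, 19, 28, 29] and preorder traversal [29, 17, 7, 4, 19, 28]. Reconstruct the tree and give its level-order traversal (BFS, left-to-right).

Inorder:  [4, 7, 17, 19, 28, 29]
Preorder: [29, 17, 7, 4, 19, 28]
Algorithm: preorder visits root first, so consume preorder in order;
for each root, split the current inorder slice at that value into
left-subtree inorder and right-subtree inorder, then recurse.
Recursive splits:
  root=29; inorder splits into left=[4, 7, 17, 19, 28], right=[]
  root=17; inorder splits into left=[4, 7], right=[19, 28]
  root=7; inorder splits into left=[4], right=[]
  root=4; inorder splits into left=[], right=[]
  root=19; inorder splits into left=[], right=[28]
  root=28; inorder splits into left=[], right=[]
Reconstructed level-order: [29, 17, 7, 19, 4, 28]


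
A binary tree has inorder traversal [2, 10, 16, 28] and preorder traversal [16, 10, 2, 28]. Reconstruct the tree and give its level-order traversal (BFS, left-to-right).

Inorder:  [2, 10, 16, 28]
Preorder: [16, 10, 2, 28]
Algorithm: preorder visits root first, so consume preorder in order;
for each root, split the current inorder slice at that value into
left-subtree inorder and right-subtree inorder, then recurse.
Recursive splits:
  root=16; inorder splits into left=[2, 10], right=[28]
  root=10; inorder splits into left=[2], right=[]
  root=2; inorder splits into left=[], right=[]
  root=28; inorder splits into left=[], right=[]
Reconstructed level-order: [16, 10, 28, 2]


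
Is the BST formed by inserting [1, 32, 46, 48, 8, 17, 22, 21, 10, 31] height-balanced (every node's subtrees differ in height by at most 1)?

Tree (level-order array): [1, None, 32, 8, 46, None, 17, None, 48, 10, 22, None, None, None, None, 21, 31]
Definition: a tree is height-balanced if, at every node, |h(left) - h(right)| <= 1 (empty subtree has height -1).
Bottom-up per-node check:
  node 10: h_left=-1, h_right=-1, diff=0 [OK], height=0
  node 21: h_left=-1, h_right=-1, diff=0 [OK], height=0
  node 31: h_left=-1, h_right=-1, diff=0 [OK], height=0
  node 22: h_left=0, h_right=0, diff=0 [OK], height=1
  node 17: h_left=0, h_right=1, diff=1 [OK], height=2
  node 8: h_left=-1, h_right=2, diff=3 [FAIL (|-1-2|=3 > 1)], height=3
  node 48: h_left=-1, h_right=-1, diff=0 [OK], height=0
  node 46: h_left=-1, h_right=0, diff=1 [OK], height=1
  node 32: h_left=3, h_right=1, diff=2 [FAIL (|3-1|=2 > 1)], height=4
  node 1: h_left=-1, h_right=4, diff=5 [FAIL (|-1-4|=5 > 1)], height=5
Node 8 violates the condition: |-1 - 2| = 3 > 1.
Result: Not balanced


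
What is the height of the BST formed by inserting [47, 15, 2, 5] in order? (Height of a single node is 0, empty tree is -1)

Insertion order: [47, 15, 2, 5]
Tree (level-order array): [47, 15, None, 2, None, None, 5]
Compute height bottom-up (empty subtree = -1):
  height(5) = 1 + max(-1, -1) = 0
  height(2) = 1 + max(-1, 0) = 1
  height(15) = 1 + max(1, -1) = 2
  height(47) = 1 + max(2, -1) = 3
Height = 3


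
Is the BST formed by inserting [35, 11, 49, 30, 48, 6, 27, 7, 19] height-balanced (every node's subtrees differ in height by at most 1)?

Tree (level-order array): [35, 11, 49, 6, 30, 48, None, None, 7, 27, None, None, None, None, None, 19]
Definition: a tree is height-balanced if, at every node, |h(left) - h(right)| <= 1 (empty subtree has height -1).
Bottom-up per-node check:
  node 7: h_left=-1, h_right=-1, diff=0 [OK], height=0
  node 6: h_left=-1, h_right=0, diff=1 [OK], height=1
  node 19: h_left=-1, h_right=-1, diff=0 [OK], height=0
  node 27: h_left=0, h_right=-1, diff=1 [OK], height=1
  node 30: h_left=1, h_right=-1, diff=2 [FAIL (|1--1|=2 > 1)], height=2
  node 11: h_left=1, h_right=2, diff=1 [OK], height=3
  node 48: h_left=-1, h_right=-1, diff=0 [OK], height=0
  node 49: h_left=0, h_right=-1, diff=1 [OK], height=1
  node 35: h_left=3, h_right=1, diff=2 [FAIL (|3-1|=2 > 1)], height=4
Node 30 violates the condition: |1 - -1| = 2 > 1.
Result: Not balanced


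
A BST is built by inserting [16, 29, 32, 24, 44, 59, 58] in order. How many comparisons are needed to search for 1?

Search path for 1: 16
Found: False
Comparisons: 1
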